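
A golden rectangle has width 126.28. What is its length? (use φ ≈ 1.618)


φ = (1 + √5) / 2 ≈ 1.618
Length = width × φ = 126.28 × 1.618 = 204.32104
≈ 204.32

204.32


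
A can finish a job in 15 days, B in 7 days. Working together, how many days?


Rate of A = 1/15 per day
Rate of B = 1/7 per day
Combined rate = 1/15 + 1/7 = 22/105 ≈ 0.2095 per day
Days = 1 / combined rate = 105/22
≈ 4.77 days

4.77 days


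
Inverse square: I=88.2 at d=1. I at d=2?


I₁d₁² = I₂d₂²
I₂ = I₁ × (d₁/d₂)²
= 88.2 × (1/2)²
= 88.2 × 1/4
= 88.2/4
= 22.0500

22.0500


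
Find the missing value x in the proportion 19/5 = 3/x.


Cross multiply: 19 × x = 5 × 3
19x = 15
x = 15 / 19
= 0.79

0.79


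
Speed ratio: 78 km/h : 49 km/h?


Ratio = 78:49
GCD = 1
Simplified = 78:49
Time ratio (same distance) = 49:78
Speed ratio = 78:49

78:49


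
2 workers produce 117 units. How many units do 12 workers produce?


Direct proportion: y/x = constant
k = 117/2 = 58.5000
y₂ = k × 12 = 117 × 12 / 2 = 1404/2
= 702.00

702.00


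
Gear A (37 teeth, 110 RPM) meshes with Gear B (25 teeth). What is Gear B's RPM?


Gear ratio = 37:25 = 37:25
RPM_B = RPM_A × (teeth_A / teeth_B)
= 110 × (37/25)
= 162.8 RPM

162.8 RPM


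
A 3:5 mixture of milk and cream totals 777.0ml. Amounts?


Total parts = 3 + 5 = 8
milk: 777.0 × 3/8 = 291.4ml
cream: 777.0 × 5/8 = 485.6ml
= 291.4ml and 485.6ml

291.4ml and 485.6ml


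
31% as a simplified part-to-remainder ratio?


31% means 31 parts out of 100; remainder = 69
Part : remainder = 31:69
GCD = 1
= 31:69

31:69


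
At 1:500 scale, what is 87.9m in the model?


Model size = real / scale
= 87.9 / 500
= 0.1758 m

0.1758 m


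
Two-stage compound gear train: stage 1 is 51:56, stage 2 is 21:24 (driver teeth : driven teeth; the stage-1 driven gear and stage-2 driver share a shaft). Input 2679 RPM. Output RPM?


Stage 1: RPM_B = RPM_A × t_A/t_B = 2679 × 51/56 = 136629/56 ≈ 2439.80
B and C share a shaft → RPM_C = RPM_B
Stage 2: RPM_D = RPM_C × t_C/t_D = RPM_A × (t_A×t_C)/(t_B×t_D)
Overall ratio = (51×21)/(56×24) = 1071/1344
RPM_D = 2679 × 1071/1344 = 2869209/1344
≈ 2134.83 RPM

2134.83 RPM


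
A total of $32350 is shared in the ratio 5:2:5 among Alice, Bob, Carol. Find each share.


Total parts = 5 + 2 + 5 = 12
Alice: 32350 × 5/12 = 13479.17
Bob: 32350 × 2/12 = 5391.67
Carol: 32350 × 5/12 = 13479.17
= Alice: $13479.17, Bob: $5391.67, Carol: $13479.17

Alice: $13479.17, Bob: $5391.67, Carol: $13479.17


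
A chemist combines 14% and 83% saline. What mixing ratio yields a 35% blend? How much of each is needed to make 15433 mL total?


Let x parts of 14% mix with y parts of 83%.
14x + 83y = 35(x + y)
14x + 83y = 35x + 35y
x(14 - 35) = y(35 - 83)
x/y = (83 - 35)/(35 - 14) = 48/21
Simplify: 16:7
Total parts = 23; one part = 15433/23 = 671.00 mL
14% solution: 16×671.00 = 10736.00 mL
83% solution: 7×671.00 = 4697.00 mL
= ratio 16:7; 10736.00 mL and 4697.00 mL

ratio 16:7; 10736.00 mL and 4697.00 mL


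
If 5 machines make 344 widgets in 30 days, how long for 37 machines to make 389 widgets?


Days ∝ work / workers, so d₂ = d₁ × (m₁/m₂) × (w₂/w₁)
Workers factor (inverse): 5/37 ≈ 0.1351
Work factor (direct): 389/344 ≈ 1.1308
d₂ = 30 × 5/37 × 389/344 = (30 × 5 × 389) / (37 × 344) = 58350/12728
≈ 4.58 days

4.58 days


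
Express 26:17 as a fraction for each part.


Total parts = 26 + 17 = 43
First part: 26/43 = 26/43
Second part: 17/43 = 17/43
= 26/43 and 17/43

26/43 and 17/43


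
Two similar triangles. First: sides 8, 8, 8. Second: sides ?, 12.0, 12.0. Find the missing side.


Scale factor = 12.0/8 = 1.5
Missing side = 8 × 1.5
= 12.0

12.0


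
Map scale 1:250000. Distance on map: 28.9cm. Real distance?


Real distance = map distance × scale
= 28.9cm × 250000
= 7225000 cm = 72250.0 m
= 72.250 km

72.250 km


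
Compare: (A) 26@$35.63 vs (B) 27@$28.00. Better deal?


Deal A: $35.63/26 = $1.3704/unit
Deal B: $28.00/27 = $1.0370/unit
B is cheaper per unit
= Deal B

Deal B


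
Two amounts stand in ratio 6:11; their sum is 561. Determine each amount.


Let A = 6k, B = 11k.
6k + 11k = 561
17k = 561 → k = 561/17 = 33
A = 6×33 = 198, B = 11×33 = 363
= A = 198, B = 363

A = 198, B = 363


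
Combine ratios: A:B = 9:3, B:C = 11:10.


Match B: multiply A:B by 11 → 99:33
Multiply B:C by 3 → 33:30
Combined: 99:33:30
GCD = 3
= 33:11:10

33:11:10


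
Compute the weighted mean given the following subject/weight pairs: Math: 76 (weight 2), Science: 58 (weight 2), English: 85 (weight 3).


Numerator = 76×2 + 58×2 + 85×3
= 152 + 116 + 255
= 523
Total weight = 7
Weighted avg = 523/7
= 74.71

74.71


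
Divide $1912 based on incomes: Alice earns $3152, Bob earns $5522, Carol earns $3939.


Total income = 3152 + 5522 + 3939 = $12613
Alice: $1912 × 3152/12613 = $477.81
Bob: $1912 × 5522/12613 = $837.08
Carol: $1912 × 3939/12613 = $597.11
= Alice: $477.81, Bob: $837.08, Carol: $597.11

Alice: $477.81, Bob: $837.08, Carol: $597.11


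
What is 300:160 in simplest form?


GCD(300, 160) = 20
300/20 : 160/20
= 15:8

15:8


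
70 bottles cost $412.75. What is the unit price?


Unit rate = total / quantity
= 412.75 / 70
= $5.90 per unit

$5.90 per unit


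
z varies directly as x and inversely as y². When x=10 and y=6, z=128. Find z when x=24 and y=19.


z = k·x/y²
Solve for k using the known point: k = z·y²/x = 128×36/10 = 4608/10 = 460.8000
Now evaluate at x=24, y=19:
z = k × 24 / 361 = (4608 × 24) / (10 × 361) = 110592/3610
≈ 30.6349

30.6349


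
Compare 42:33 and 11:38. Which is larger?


42/33 = 1.2727
11/38 = 0.2895
1.2727 > 0.2895, so 42:33 is greater
= 42:33

42:33


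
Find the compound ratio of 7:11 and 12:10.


Compound ratio = (7×12) : (11×10)
= 84:110
GCD = 2
= 42:55

42:55


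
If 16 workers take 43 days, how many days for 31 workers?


Inverse proportion: x × y = constant
k = 16 × 43 = 688
y₂ = k / 31 = 688 / 31
= 22.19

22.19


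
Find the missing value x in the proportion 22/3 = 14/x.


Cross multiply: 22 × x = 3 × 14
22x = 42
x = 42 / 22
= 1.91

1.91


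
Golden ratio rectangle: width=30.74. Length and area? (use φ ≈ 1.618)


φ = (1 + √5) / 2 ≈ 1.618
Length = width × φ = 30.74 × 1.618 = 49.73732
≈ 49.74
Area = width × length = 30.74 × 49.73732 = 1528.9252168 ≈ 1528.93
= Length: 49.74, Area: 1528.93

Length: 49.74, Area: 1528.93


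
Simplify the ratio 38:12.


GCD(38, 12) = 2
38/2 : 12/2
= 19:6

19:6


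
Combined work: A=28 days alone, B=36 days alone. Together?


Rate of A = 1/28 per day
Rate of B = 1/36 per day
Combined rate = 1/28 + 1/36 = 64/1008 ≈ 0.0635 per day
Days = 1 / combined rate = 1008/64
= 15.75 days

15.75 days


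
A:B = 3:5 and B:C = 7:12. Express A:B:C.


Match B: multiply A:B by 7 → 21:35
Multiply B:C by 5 → 35:60
Combined: 21:35:60
GCD = 1
= 21:35:60

21:35:60


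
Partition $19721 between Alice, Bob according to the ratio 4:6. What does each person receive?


Total parts = 4 + 6 = 10
Alice: 19721 × 4/10 = 7888.40
Bob: 19721 × 6/10 = 11832.60
= Alice: $7888.40, Bob: $11832.60

Alice: $7888.40, Bob: $11832.60


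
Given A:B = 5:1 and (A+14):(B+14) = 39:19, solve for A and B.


Let A = 5k, B = 1k.
(5k + 14) / (1k + 14) = 39/19
Cross-multiply: 19(5k + 14) = 39(1k + 14)
95k + 266 = 39k + 546
95k - 39k = 546 - 266
56k = 280
k = 280/56 = 5
A = 5×5 = 25, B = 1×5 = 5
= A = 25, B = 5

A = 25, B = 5


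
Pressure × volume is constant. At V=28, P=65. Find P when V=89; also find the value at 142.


Inverse proportion: x × y = constant
k = 28 × 65 = 1820
At x=89: k/89 = 20.45
At x=142: k/142 = 12.82
= 20.45 and 12.82

20.45 and 12.82


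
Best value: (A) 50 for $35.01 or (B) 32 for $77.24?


Deal A: $35.01/50 = $0.7002/unit
Deal B: $77.24/32 = $2.4138/unit
A is cheaper per unit
= Deal A

Deal A


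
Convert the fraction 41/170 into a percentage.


Percentage = (part / whole) × 100
= (41 / 170) × 100
≈ 24.12%

24.12%


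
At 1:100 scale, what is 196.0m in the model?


Model size = real / scale
= 196.0 / 100
= 1.9600 m

1.9600 m


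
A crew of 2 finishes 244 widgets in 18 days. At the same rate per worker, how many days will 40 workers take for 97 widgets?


Days ∝ work / workers, so d₂ = d₁ × (m₁/m₂) × (w₂/w₁)
Workers factor (inverse): 2/40 = 0.0500
Work factor (direct): 97/244 ≈ 0.3975
d₂ = 18 × 2/40 × 97/244 = (18 × 2 × 97) / (40 × 244) = 3492/9760
≈ 0.36 days

0.36 days


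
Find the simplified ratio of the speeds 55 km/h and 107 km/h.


Ratio = 55:107
GCD = 1
Simplified = 55:107
Time ratio (same distance) = 107:55
Speed ratio = 55:107

55:107


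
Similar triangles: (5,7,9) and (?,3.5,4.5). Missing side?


Scale factor = 3.5/7 = 0.5
Missing side = 5 × 0.5
= 2.5

2.5


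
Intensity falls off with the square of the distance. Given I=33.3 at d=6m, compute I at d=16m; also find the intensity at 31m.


I₁d₁² = I₂d₂²
I at 16m = 33.3 × (6/16)² = 33.3 × 36/256 = 1198.8/256 ≈ 4.6828
I at 31m = 33.3 × (6/31)² = 33.3 × 36/961 = 1198.8/961 ≈ 1.2475
= 4.6828 and 1.2475

4.6828 and 1.2475


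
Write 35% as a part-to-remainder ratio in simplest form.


35% means 35 parts out of 100; remainder = 65
Part : remainder = 35:65
GCD = 5
= 7:13

7:13


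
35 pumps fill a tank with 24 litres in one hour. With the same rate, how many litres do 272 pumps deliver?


Direct proportion: y/x = constant
k = 24/35 ≈ 0.6857
y₂ = k × 272 = 24 × 272 / 35 = 6528/35
≈ 186.51

186.51


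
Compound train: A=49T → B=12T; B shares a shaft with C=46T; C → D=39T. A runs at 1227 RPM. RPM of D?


Stage 1: RPM_B = RPM_A × t_A/t_B = 1227 × 49/12 = 60123/12 = 5010.25
B and C share a shaft → RPM_C = RPM_B
Stage 2: RPM_D = RPM_C × t_C/t_D = RPM_A × (t_A×t_C)/(t_B×t_D)
Overall ratio = (49×46)/(12×39) = 2254/468
RPM_D = 1227 × 2254/468 = 2765658/468
≈ 5909.53 RPM

5909.53 RPM


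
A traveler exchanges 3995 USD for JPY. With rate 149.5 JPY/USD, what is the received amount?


Amount × rate = 3995 × 149.5
= 597252.50 JPY

597252.50 JPY


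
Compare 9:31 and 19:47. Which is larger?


9/31 = 0.2903
19/47 = 0.4043
0.2903 < 0.4043, so 9:31 is less
= 19:47

19:47


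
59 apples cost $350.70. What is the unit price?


Unit rate = total / quantity
= 350.70 / 59
= $5.94 per unit

$5.94 per unit


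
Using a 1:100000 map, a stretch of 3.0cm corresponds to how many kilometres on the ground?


Real distance = map distance × scale
= 3.0cm × 100000
= 300000 cm = 3000.0 m
= 3.000 km

3.000 km


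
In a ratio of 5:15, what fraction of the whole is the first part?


Total parts = 5 + 15 = 20
First part: 5/20 = 1/4
= 1/4

1/4


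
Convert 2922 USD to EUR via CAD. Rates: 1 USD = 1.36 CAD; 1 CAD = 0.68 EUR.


Step 1: 2922 USD × 1.36 = 3973.92 CAD
Step 2: 3973.92 CAD × 0.68 = 2702.27 EUR
Implied rate USD→EUR = 1.36 × 0.68 = 0.9248
= 2702.27 EUR

2702.27 EUR


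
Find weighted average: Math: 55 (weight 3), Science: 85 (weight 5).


Numerator = 55×3 + 85×5
= 165 + 425
= 590
Total weight = 8
Weighted avg = 590/8
= 73.75

73.75


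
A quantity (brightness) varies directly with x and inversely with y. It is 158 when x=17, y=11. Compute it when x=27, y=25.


z = k·x/y
Solve for k using the known point: k = z·y/x = 158×11/17 = 1738/17 ≈ 102.2353
Now evaluate at x=27, y=25:
z = k × 27 / 25 = (1738 × 27) / (17 × 25) = 46926/425
≈ 110.4141

110.4141


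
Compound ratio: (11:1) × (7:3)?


Compound ratio = (11×7) : (1×3)
= 77:3
GCD = 1
= 77:3

77:3


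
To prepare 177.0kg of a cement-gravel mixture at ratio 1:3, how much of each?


Total parts = 1 + 3 = 4
cement: 177.0 × 1/4 = 44.3kg
gravel: 177.0 × 3/4 = 132.8kg
= 44.3kg and 132.8kg

44.3kg and 132.8kg


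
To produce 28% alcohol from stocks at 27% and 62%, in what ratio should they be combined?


Let x parts of 27% mix with y parts of 62%.
27x + 62y = 28(x + y)
27x + 62y = 28x + 28y
x(27 - 28) = y(28 - 62)
x/y = (62 - 28)/(28 - 27) = 34/1
Simplify: 34:1
= 34:1

34:1


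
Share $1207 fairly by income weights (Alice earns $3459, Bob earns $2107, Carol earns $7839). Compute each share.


Total income = 3459 + 2107 + 7839 = $13405
Alice: $1207 × 3459/13405 = $311.45
Bob: $1207 × 2107/13405 = $189.72
Carol: $1207 × 7839/13405 = $705.83
= Alice: $311.45, Bob: $189.72, Carol: $705.83

Alice: $311.45, Bob: $189.72, Carol: $705.83


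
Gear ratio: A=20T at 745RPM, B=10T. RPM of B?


Gear ratio = 20:10 = 2:1
RPM_B = RPM_A × (teeth_A / teeth_B)
= 745 × (20/10)
= 1490.0 RPM

1490.0 RPM


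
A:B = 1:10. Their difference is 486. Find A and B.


Let A = 1k, B = 10k.
10k - 1k = 486
9k = 486 → k = 486/9 = 54
A = 1×54 = 54, B = 10×54 = 540
= A = 54, B = 540

A = 54, B = 540


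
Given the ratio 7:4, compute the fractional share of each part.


Total parts = 7 + 4 = 11
First part: 7/11 = 7/11
Second part: 4/11 = 4/11
= 7/11 and 4/11

7/11 and 4/11


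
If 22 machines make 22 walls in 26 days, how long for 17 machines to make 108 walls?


Days ∝ work / workers, so d₂ = d₁ × (m₁/m₂) × (w₂/w₁)
Workers factor (inverse): 22/17 ≈ 1.2941
Work factor (direct): 108/22 ≈ 4.9091
d₂ = 26 × 22/17 × 108/22 = (26 × 22 × 108) / (17 × 22) = 61776/374
≈ 165.18 days

165.18 days


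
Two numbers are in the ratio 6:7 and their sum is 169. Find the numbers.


Let A = 6k, B = 7k.
6k + 7k = 169
13k = 169 → k = 169/13 = 13
A = 6×13 = 78, B = 7×13 = 91
= A = 78, B = 91

A = 78, B = 91


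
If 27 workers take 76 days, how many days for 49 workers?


Inverse proportion: x × y = constant
k = 27 × 76 = 2052
y₂ = k / 49 = 2052 / 49
= 41.88

41.88


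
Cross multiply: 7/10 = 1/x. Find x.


Cross multiply: 7 × x = 10 × 1
7x = 10
x = 10 / 7
= 1.43

1.43


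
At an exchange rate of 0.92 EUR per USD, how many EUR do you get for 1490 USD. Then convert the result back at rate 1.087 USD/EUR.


Amount × rate = 1490 × 0.92 = 1370.80 EUR
Round-trip: 1370.80 × 1.087 = 1490.06 USD
= 1370.80 EUR, then 1490.06 USD

1370.80 EUR, then 1490.06 USD


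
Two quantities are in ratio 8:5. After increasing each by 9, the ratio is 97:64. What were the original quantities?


Let A = 8k, B = 5k.
(8k + 9) / (5k + 9) = 97/64
Cross-multiply: 64(8k + 9) = 97(5k + 9)
512k + 576 = 485k + 873
512k - 485k = 873 - 576
27k = 297
k = 297/27 = 11
A = 8×11 = 88, B = 5×11 = 55
= A = 88, B = 55

A = 88, B = 55


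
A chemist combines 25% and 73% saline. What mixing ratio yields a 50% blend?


Let x parts of 25% mix with y parts of 73%.
25x + 73y = 50(x + y)
25x + 73y = 50x + 50y
x(25 - 50) = y(50 - 73)
x/y = (73 - 50)/(50 - 25) = 23/25
Simplify: 23:25
= 23:25

23:25


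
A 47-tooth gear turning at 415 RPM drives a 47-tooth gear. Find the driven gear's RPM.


Gear ratio = 47:47 = 1:1
RPM_B = RPM_A × (teeth_A / teeth_B)
= 415 × (47/47)
= 415.0 RPM

415.0 RPM


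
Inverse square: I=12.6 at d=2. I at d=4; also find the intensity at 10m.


I₁d₁² = I₂d₂²
I at 4m = 12.6 × (2/4)² = 12.6 × 4/16 = 50.4/16 = 3.1500
I at 10m = 12.6 × (2/10)² = 12.6 × 4/100 = 50.4/100 = 0.5040
= 3.1500 and 0.5040

3.1500 and 0.5040


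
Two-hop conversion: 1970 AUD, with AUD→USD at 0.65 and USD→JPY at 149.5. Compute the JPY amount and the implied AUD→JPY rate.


Step 1: 1970 AUD × 0.65 = 1280.50 USD
Step 2: 1280.50 USD × 149.5 = 191434.75 JPY
Implied rate AUD→JPY = 0.65 × 149.5 = 97.1750
= 191434.75 JPY; implied rate 97.1750 JPY/AUD

191434.75 JPY; implied rate 97.1750 JPY/AUD


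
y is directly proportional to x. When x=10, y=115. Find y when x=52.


Direct proportion: y/x = constant
k = 115/10 = 11.5000
y₂ = k × 52 = 115 × 52 / 10 = 5980/10
= 598.00

598.00


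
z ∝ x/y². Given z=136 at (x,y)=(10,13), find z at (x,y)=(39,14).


z = k·x/y²
Solve for k using the known point: k = z·y²/x = 136×169/10 = 22984/10 = 2298.4000
Now evaluate at x=39, y=14:
z = k × 39 / 196 = (22984 × 39) / (10 × 196) = 896376/1960
≈ 457.3347

457.3347


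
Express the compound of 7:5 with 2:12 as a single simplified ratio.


Compound ratio = (7×2) : (5×12)
= 14:60
GCD = 2
= 7:30

7:30


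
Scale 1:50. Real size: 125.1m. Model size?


Model size = real / scale
= 125.1 / 50
= 2.5020 m

2.5020 m


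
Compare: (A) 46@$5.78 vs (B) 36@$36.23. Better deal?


Deal A: $5.78/46 = $0.1257/unit
Deal B: $36.23/36 = $1.0064/unit
A is cheaper per unit
= Deal A

Deal A


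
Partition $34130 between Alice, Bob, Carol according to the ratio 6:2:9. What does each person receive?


Total parts = 6 + 2 + 9 = 17
Alice: 34130 × 6/17 = 12045.88
Bob: 34130 × 2/17 = 4015.29
Carol: 34130 × 9/17 = 18068.82
= Alice: $12045.88, Bob: $4015.29, Carol: $18068.82

Alice: $12045.88, Bob: $4015.29, Carol: $18068.82


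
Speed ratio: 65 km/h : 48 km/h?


Ratio = 65:48
GCD = 1
Simplified = 65:48
Time ratio (same distance) = 48:65
Speed ratio = 65:48

65:48


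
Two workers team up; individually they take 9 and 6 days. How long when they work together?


Rate of A = 1/9 per day
Rate of B = 1/6 per day
Combined rate = 1/9 + 1/6 = 15/54 ≈ 0.2778 per day
Days = 1 / combined rate = 54/15
= 3.60 days

3.60 days


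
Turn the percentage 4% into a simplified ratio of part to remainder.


4% means 4 parts out of 100; remainder = 96
Part : remainder = 4:96
GCD = 4
= 1:24

1:24


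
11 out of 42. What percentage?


Percentage = (part / whole) × 100
= (11 / 42) × 100
≈ 26.19%

26.19%


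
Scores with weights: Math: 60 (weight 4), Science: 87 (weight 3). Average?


Numerator = 60×4 + 87×3
= 240 + 261
= 501
Total weight = 7
Weighted avg = 501/7
= 71.57

71.57


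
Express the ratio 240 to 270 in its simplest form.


GCD(240, 270) = 30
240/30 : 270/30
= 8:9

8:9


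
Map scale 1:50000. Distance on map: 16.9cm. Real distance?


Real distance = map distance × scale
= 16.9cm × 50000
= 845000 cm = 8450.0 m
= 8.450 km

8.450 km


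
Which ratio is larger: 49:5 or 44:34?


49/5 = 9.8000
44/34 = 1.2941
9.8000 > 1.2941, so 49:5 is greater
= 49:5

49:5


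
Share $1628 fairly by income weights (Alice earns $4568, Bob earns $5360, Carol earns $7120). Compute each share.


Total income = 4568 + 5360 + 7120 = $17048
Alice: $1628 × 4568/17048 = $436.22
Bob: $1628 × 5360/17048 = $511.85
Carol: $1628 × 7120/17048 = $679.92
= Alice: $436.22, Bob: $511.85, Carol: $679.92

Alice: $436.22, Bob: $511.85, Carol: $679.92


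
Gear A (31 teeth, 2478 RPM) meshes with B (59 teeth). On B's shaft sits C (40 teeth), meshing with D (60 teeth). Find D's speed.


Stage 1: RPM_B = RPM_A × t_A/t_B = 2478 × 31/59 = 76818/59 = 1302.00
B and C share a shaft → RPM_C = RPM_B
Stage 2: RPM_D = RPM_C × t_C/t_D = RPM_A × (t_A×t_C)/(t_B×t_D)
Overall ratio = (31×40)/(59×60) = 1240/3540
RPM_D = 2478 × 1240/3540 = 3072720/3540
= 868.00 RPM

868.00 RPM


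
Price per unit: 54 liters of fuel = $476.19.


Unit rate = total / quantity
= 476.19 / 54
= $8.82 per unit

$8.82 per unit


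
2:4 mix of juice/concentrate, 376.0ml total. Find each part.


Total parts = 2 + 4 = 6
juice: 376.0 × 2/6 = 125.3ml
concentrate: 376.0 × 4/6 = 250.7ml
= 125.3ml and 250.7ml

125.3ml and 250.7ml


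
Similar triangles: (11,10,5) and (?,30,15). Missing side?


Scale factor = 30/10 = 3
Missing side = 11 × 3
= 33.0

33.0


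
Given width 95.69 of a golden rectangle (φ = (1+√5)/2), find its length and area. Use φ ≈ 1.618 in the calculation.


φ = (1 + √5) / 2 ≈ 1.618
Length = width × φ = 95.69 × 1.618 = 154.82642
≈ 154.83
Area = width × length = 95.69 × 154.82642 = 14815.3401298 ≈ 14815.34
= Length: 154.83, Area: 14815.34

Length: 154.83, Area: 14815.34


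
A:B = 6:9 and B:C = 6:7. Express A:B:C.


Match B: multiply A:B by 6 → 36:54
Multiply B:C by 9 → 54:63
Combined: 36:54:63
GCD = 9
= 4:6:7

4:6:7


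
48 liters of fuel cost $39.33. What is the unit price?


Unit rate = total / quantity
= 39.33 / 48
= $0.82 per unit

$0.82 per unit


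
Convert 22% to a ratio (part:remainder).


22% means 22 parts out of 100; remainder = 78
Part : remainder = 22:78
GCD = 2
= 11:39

11:39


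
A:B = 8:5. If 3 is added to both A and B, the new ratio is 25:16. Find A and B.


Let A = 8k, B = 5k.
(8k + 3) / (5k + 3) = 25/16
Cross-multiply: 16(8k + 3) = 25(5k + 3)
128k + 48 = 125k + 75
128k - 125k = 75 - 48
3k = 27
k = 27/3 = 9
A = 8×9 = 72, B = 5×9 = 45
= A = 72, B = 45

A = 72, B = 45


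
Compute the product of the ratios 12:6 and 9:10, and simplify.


Compound ratio = (12×9) : (6×10)
= 108:60
GCD = 12
= 9:5

9:5


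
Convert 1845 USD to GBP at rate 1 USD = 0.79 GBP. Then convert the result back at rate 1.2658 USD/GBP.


Amount × rate = 1845 × 0.79 = 1457.55 GBP
Round-trip: 1457.55 × 1.2658 = 1844.97 USD
= 1457.55 GBP, then 1844.97 USD

1457.55 GBP, then 1844.97 USD


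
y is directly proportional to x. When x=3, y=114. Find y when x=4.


Direct proportion: y/x = constant
k = 114/3 = 38.0000
y₂ = k × 4 = 114 × 4 / 3 = 456/3
= 152.00

152.00


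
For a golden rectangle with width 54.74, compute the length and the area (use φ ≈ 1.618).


φ = (1 + √5) / 2 ≈ 1.618
Length = width × φ = 54.74 × 1.618 = 88.56932
≈ 88.57
Area = width × length = 54.74 × 88.56932 = 4848.2845768 ≈ 4848.28
= Length: 88.57, Area: 4848.28

Length: 88.57, Area: 4848.28


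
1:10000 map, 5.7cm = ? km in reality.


Real distance = map distance × scale
= 5.7cm × 10000
= 57000 cm = 570.0 m
= 0.570 km

0.570 km


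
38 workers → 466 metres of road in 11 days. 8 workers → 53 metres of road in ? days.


Days ∝ work / workers, so d₂ = d₁ × (m₁/m₂) × (w₂/w₁)
Workers factor (inverse): 38/8 = 4.7500
Work factor (direct): 53/466 ≈ 0.1137
d₂ = 11 × 38/8 × 53/466 = (11 × 38 × 53) / (8 × 466) = 22154/3728
≈ 5.94 days

5.94 days


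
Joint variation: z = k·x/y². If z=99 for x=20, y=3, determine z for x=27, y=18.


z = k·x/y²
Solve for k using the known point: k = z·y²/x = 99×9/20 = 891/20 = 44.5500
Now evaluate at x=27, y=18:
z = k × 27 / 324 = (891 × 27) / (20 × 324) = 24057/6480
= 3.7125

3.7125


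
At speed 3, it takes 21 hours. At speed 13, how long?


Inverse proportion: x × y = constant
k = 3 × 21 = 63
y₂ = k / 13 = 63 / 13
= 4.85

4.85


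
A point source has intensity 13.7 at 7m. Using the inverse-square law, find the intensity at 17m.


I₁d₁² = I₂d₂²
I₂ = I₁ × (d₁/d₂)²
= 13.7 × (7/17)²
= 13.7 × 49/289
= 671.3/289
≈ 2.3228

2.3228


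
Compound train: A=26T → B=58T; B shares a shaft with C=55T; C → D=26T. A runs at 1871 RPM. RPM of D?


Stage 1: RPM_B = RPM_A × t_A/t_B = 1871 × 26/58 = 48646/58 ≈ 838.72
B and C share a shaft → RPM_C = RPM_B
Stage 2: RPM_D = RPM_C × t_C/t_D = RPM_A × (t_A×t_C)/(t_B×t_D)
Overall ratio = (26×55)/(58×26) = 1430/1508
RPM_D = 1871 × 1430/1508 = 2675530/1508
≈ 1774.22 RPM

1774.22 RPM


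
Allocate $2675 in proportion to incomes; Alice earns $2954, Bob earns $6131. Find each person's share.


Total income = 2954 + 6131 = $9085
Alice: $2675 × 2954/9085 = $869.78
Bob: $2675 × 6131/9085 = $1805.22
= Alice: $869.78, Bob: $1805.22

Alice: $869.78, Bob: $1805.22


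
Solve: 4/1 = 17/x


Cross multiply: 4 × x = 1 × 17
4x = 17
x = 17 / 4
= 4.25

4.25


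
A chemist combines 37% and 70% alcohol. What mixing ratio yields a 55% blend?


Let x parts of 37% mix with y parts of 70%.
37x + 70y = 55(x + y)
37x + 70y = 55x + 55y
x(37 - 55) = y(55 - 70)
x/y = (70 - 55)/(55 - 37) = 15/18
Simplify: 5:6
= 5:6

5:6


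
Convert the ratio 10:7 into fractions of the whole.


Total parts = 10 + 7 = 17
First part: 10/17 = 10/17
Second part: 7/17 = 7/17
= 10/17 and 7/17

10/17 and 7/17


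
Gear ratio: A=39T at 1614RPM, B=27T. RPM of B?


Gear ratio = 39:27 = 13:9
RPM_B = RPM_A × (teeth_A / teeth_B)
= 1614 × (39/27)
= 2331.3 RPM

2331.3 RPM


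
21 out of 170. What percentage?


Percentage = (part / whole) × 100
= (21 / 170) × 100
≈ 12.35%

12.35%


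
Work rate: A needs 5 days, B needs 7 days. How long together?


Rate of A = 1/5 per day
Rate of B = 1/7 per day
Combined rate = 1/5 + 1/7 = 12/35 ≈ 0.3429 per day
Days = 1 / combined rate = 35/12
≈ 2.92 days

2.92 days


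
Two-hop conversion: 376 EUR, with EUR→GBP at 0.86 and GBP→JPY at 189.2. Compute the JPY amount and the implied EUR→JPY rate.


Step 1: 376 EUR × 0.86 = 323.36 GBP
Step 2: 323.36 GBP × 189.2 = 61179.71 JPY
Implied rate EUR→JPY = 0.86 × 189.2 = 162.7120
= 61179.71 JPY; implied rate 162.7120 JPY/EUR

61179.71 JPY; implied rate 162.7120 JPY/EUR


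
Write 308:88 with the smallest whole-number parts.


GCD(308, 88) = 44
308/44 : 88/44
= 7:2

7:2


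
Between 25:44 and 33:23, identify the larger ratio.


25/44 = 0.5682
33/23 = 1.4348
0.5682 < 1.4348, so 25:44 is less
= 33:23

33:23


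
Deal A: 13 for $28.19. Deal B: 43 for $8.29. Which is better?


Deal A: $28.19/13 = $2.1685/unit
Deal B: $8.29/43 = $0.1928/unit
B is cheaper per unit
= Deal B

Deal B


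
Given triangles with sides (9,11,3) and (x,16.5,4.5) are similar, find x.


Scale factor = 16.5/11 = 1.5
Missing side = 9 × 1.5
= 13.5

13.5


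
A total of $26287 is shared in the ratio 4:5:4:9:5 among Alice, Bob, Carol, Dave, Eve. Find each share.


Total parts = 4 + 5 + 4 + 9 + 5 = 27
Alice: 26287 × 4/27 = 3894.37
Bob: 26287 × 5/27 = 4867.96
Carol: 26287 × 4/27 = 3894.37
Dave: 26287 × 9/27 = 8762.33
Eve: 26287 × 5/27 = 4867.96
= Alice: $3894.37, Bob: $4867.96, Carol: $3894.37, Dave: $8762.33, Eve: $4867.96

Alice: $3894.37, Bob: $4867.96, Carol: $3894.37, Dave: $8762.33, Eve: $4867.96


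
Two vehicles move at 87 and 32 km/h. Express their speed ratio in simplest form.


Ratio = 87:32
GCD = 1
Simplified = 87:32
Time ratio (same distance) = 32:87
Speed ratio = 87:32

87:32


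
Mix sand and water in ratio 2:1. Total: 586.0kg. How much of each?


Total parts = 2 + 1 = 3
sand: 586.0 × 2/3 = 390.7kg
water: 586.0 × 1/3 = 195.3kg
= 390.7kg and 195.3kg

390.7kg and 195.3kg


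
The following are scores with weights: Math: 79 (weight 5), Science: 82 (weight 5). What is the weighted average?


Numerator = 79×5 + 82×5
= 395 + 410
= 805
Total weight = 10
Weighted avg = 805/10
= 80.50

80.50


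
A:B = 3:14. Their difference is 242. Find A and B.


Let A = 3k, B = 14k.
14k - 3k = 242
11k = 242 → k = 242/11 = 22
A = 3×22 = 66, B = 14×22 = 308
= A = 66, B = 308

A = 66, B = 308


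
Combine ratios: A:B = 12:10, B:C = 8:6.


Match B: multiply A:B by 8 → 96:80
Multiply B:C by 10 → 80:60
Combined: 96:80:60
GCD = 4
= 24:20:15

24:20:15


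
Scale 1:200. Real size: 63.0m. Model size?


Model size = real / scale
= 63.0 / 200
= 0.3150 m

0.3150 m


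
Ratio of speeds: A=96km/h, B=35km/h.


Ratio = 96:35
GCD = 1
Simplified = 96:35
Time ratio (same distance) = 35:96
Speed ratio = 96:35

96:35


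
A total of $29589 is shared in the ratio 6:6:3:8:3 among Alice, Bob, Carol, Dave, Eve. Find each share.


Total parts = 6 + 6 + 3 + 8 + 3 = 26
Alice: 29589 × 6/26 = 6828.23
Bob: 29589 × 6/26 = 6828.23
Carol: 29589 × 3/26 = 3414.12
Dave: 29589 × 8/26 = 9104.31
Eve: 29589 × 3/26 = 3414.12
= Alice: $6828.23, Bob: $6828.23, Carol: $3414.12, Dave: $9104.31, Eve: $3414.12

Alice: $6828.23, Bob: $6828.23, Carol: $3414.12, Dave: $9104.31, Eve: $3414.12


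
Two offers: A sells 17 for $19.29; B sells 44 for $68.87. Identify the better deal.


Deal A: $19.29/17 = $1.1347/unit
Deal B: $68.87/44 = $1.5652/unit
A is cheaper per unit
= Deal A

Deal A


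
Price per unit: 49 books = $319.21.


Unit rate = total / quantity
= 319.21 / 49
= $6.51 per unit

$6.51 per unit


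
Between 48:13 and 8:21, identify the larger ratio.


48/13 = 3.6923
8/21 = 0.3810
3.6923 > 0.3810, so 48:13 is greater
= 48:13

48:13


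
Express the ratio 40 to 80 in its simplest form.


GCD(40, 80) = 40
40/40 : 80/40
= 1:2

1:2


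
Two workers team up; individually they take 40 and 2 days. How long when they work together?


Rate of A = 1/40 per day
Rate of B = 1/2 per day
Combined rate = 1/40 + 1/2 = 42/80 = 0.5250 per day
Days = 1 / combined rate = 80/42
≈ 1.90 days

1.90 days


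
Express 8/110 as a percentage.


Percentage = (part / whole) × 100
= (8 / 110) × 100
≈ 7.27%

7.27%


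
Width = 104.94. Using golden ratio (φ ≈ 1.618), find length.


φ = (1 + √5) / 2 ≈ 1.618
Length = width × φ = 104.94 × 1.618 = 169.79292
≈ 169.79

169.79


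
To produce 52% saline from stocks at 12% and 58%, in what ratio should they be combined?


Let x parts of 12% mix with y parts of 58%.
12x + 58y = 52(x + y)
12x + 58y = 52x + 52y
x(12 - 52) = y(52 - 58)
x/y = (58 - 52)/(52 - 12) = 6/40
Simplify: 3:20
= 3:20

3:20


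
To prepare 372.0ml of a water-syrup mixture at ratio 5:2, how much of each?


Total parts = 5 + 2 = 7
water: 372.0 × 5/7 = 265.7ml
syrup: 372.0 × 2/7 = 106.3ml
= 265.7ml and 106.3ml

265.7ml and 106.3ml


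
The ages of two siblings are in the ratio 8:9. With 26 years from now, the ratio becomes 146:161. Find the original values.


Let A = 8k, B = 9k.
(8k + 26) / (9k + 26) = 146/161
Cross-multiply: 161(8k + 26) = 146(9k + 26)
1288k + 4186 = 1314k + 3796
1288k - 1314k = 3796 - 4186
-26k = -390
k = -390/-26 = 15
A = 8×15 = 120, B = 9×15 = 135
= A = 120, B = 135

A = 120, B = 135


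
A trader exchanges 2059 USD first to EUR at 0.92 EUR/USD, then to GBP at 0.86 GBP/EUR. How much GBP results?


Step 1: 2059 USD × 0.92 = 1894.28 EUR
Step 2: 1894.28 EUR × 0.86 = 1629.08 GBP
Implied rate USD→GBP = 0.92 × 0.86 = 0.7912
= 1629.08 GBP

1629.08 GBP


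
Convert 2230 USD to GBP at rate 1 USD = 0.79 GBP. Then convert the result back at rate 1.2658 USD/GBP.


Amount × rate = 2230 × 0.79 = 1761.70 GBP
Round-trip: 1761.70 × 1.2658 = 2229.96 USD
= 1761.70 GBP, then 2229.96 USD

1761.70 GBP, then 2229.96 USD


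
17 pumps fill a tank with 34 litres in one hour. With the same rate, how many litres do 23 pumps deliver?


Direct proportion: y/x = constant
k = 34/17 = 2.0000
y₂ = k × 23 = 34 × 23 / 17 = 782/17
= 46.00

46.00


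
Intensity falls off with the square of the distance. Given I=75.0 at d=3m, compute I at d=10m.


I₁d₁² = I₂d₂²
I₂ = I₁ × (d₁/d₂)²
= 75.0 × (3/10)²
= 75.0 × 9/100
= 675/100
= 6.7500

6.7500


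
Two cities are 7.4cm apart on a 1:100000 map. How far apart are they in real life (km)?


Real distance = map distance × scale
= 7.4cm × 100000
= 740000 cm = 7400.0 m
= 7.400 km

7.400 km


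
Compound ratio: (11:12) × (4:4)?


Compound ratio = (11×4) : (12×4)
= 44:48
GCD = 4
= 11:12

11:12


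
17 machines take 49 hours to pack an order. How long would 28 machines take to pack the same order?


Inverse proportion: x × y = constant
k = 17 × 49 = 833
y₂ = k / 28 = 833 / 28
= 29.75

29.75


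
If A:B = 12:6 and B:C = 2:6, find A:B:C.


Match B: multiply A:B by 2 → 24:12
Multiply B:C by 6 → 12:36
Combined: 24:12:36
GCD = 12
= 2:1:3

2:1:3


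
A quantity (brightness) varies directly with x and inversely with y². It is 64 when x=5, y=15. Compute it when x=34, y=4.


z = k·x/y²
Solve for k using the known point: k = z·y²/x = 64×225/5 = 14400/5 = 2880.0000
Now evaluate at x=34, y=4:
z = k × 34 / 16 = (14400 × 34) / (5 × 16) = 489600/80
= 6120.0000

6120.0000


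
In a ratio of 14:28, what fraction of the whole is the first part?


Total parts = 14 + 28 = 42
First part: 14/42 = 1/3
= 1/3

1/3


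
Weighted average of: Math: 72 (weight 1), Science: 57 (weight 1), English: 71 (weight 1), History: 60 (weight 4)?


Numerator = 72×1 + 57×1 + 71×1 + 60×4
= 72 + 57 + 71 + 240
= 440
Total weight = 7
Weighted avg = 440/7
= 62.86

62.86


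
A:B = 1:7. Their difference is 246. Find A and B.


Let A = 1k, B = 7k.
7k - 1k = 246
6k = 246 → k = 246/6 = 41
A = 1×41 = 41, B = 7×41 = 287
= A = 41, B = 287

A = 41, B = 287


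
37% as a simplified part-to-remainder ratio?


37% means 37 parts out of 100; remainder = 63
Part : remainder = 37:63
GCD = 1
= 37:63

37:63


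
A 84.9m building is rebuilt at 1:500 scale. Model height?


Model size = real / scale
= 84.9 / 500
= 0.1698 m

0.1698 m


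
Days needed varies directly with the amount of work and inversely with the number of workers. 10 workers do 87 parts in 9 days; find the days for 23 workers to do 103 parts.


Days ∝ work / workers, so d₂ = d₁ × (m₁/m₂) × (w₂/w₁)
Workers factor (inverse): 10/23 ≈ 0.4348
Work factor (direct): 103/87 ≈ 1.1839
d₂ = 9 × 10/23 × 103/87 = (9 × 10 × 103) / (23 × 87) = 9270/2001
≈ 4.63 days

4.63 days


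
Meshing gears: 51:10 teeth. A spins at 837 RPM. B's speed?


Gear ratio = 51:10 = 51:10
RPM_B = RPM_A × (teeth_A / teeth_B)
= 837 × (51/10)
= 4268.7 RPM

4268.7 RPM


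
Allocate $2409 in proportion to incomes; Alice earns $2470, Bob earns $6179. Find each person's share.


Total income = 2470 + 6179 = $8649
Alice: $2409 × 2470/8649 = $687.97
Bob: $2409 × 6179/8649 = $1721.03
= Alice: $687.97, Bob: $1721.03

Alice: $687.97, Bob: $1721.03


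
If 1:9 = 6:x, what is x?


Cross multiply: 1 × x = 9 × 6
1x = 54
x = 54 / 1
= 54.00

54.00


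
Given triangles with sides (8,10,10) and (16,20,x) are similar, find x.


Scale factor = 16/8 = 2
Missing side = 10 × 2
= 20.0

20.0


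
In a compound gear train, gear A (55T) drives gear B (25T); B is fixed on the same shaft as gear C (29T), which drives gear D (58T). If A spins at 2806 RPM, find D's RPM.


Stage 1: RPM_B = RPM_A × t_A/t_B = 2806 × 55/25 = 154330/25 = 6173.20
B and C share a shaft → RPM_C = RPM_B
Stage 2: RPM_D = RPM_C × t_C/t_D = RPM_A × (t_A×t_C)/(t_B×t_D)
Overall ratio = (55×29)/(25×58) = 1595/1450
RPM_D = 2806 × 1595/1450 = 4475570/1450
= 3086.60 RPM

3086.60 RPM


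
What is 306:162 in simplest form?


GCD(306, 162) = 18
306/18 : 162/18
= 17:9

17:9


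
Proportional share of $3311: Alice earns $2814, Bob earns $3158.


Total income = 2814 + 3158 = $5972
Alice: $3311 × 2814/5972 = $1560.14
Bob: $3311 × 3158/5972 = $1750.86
= Alice: $1560.14, Bob: $1750.86

Alice: $1560.14, Bob: $1750.86


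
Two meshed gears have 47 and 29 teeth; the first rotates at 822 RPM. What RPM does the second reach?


Gear ratio = 47:29 = 47:29
RPM_B = RPM_A × (teeth_A / teeth_B)
= 822 × (47/29)
= 1332.2 RPM

1332.2 RPM


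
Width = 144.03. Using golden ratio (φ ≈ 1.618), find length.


φ = (1 + √5) / 2 ≈ 1.618
Length = width × φ = 144.03 × 1.618 = 233.04054
≈ 233.04

233.04


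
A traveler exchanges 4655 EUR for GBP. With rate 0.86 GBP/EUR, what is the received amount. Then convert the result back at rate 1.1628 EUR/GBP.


Amount × rate = 4655 × 0.86 = 4003.30 GBP
Round-trip: 4003.30 × 1.1628 = 4655.04 EUR
= 4003.30 GBP, then 4655.04 EUR

4003.30 GBP, then 4655.04 EUR


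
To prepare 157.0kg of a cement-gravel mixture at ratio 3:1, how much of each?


Total parts = 3 + 1 = 4
cement: 157.0 × 3/4 = 117.8kg
gravel: 157.0 × 1/4 = 39.3kg
= 117.8kg and 39.3kg

117.8kg and 39.3kg


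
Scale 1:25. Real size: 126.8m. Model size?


Model size = real / scale
= 126.8 / 25
= 5.0720 m

5.0720 m


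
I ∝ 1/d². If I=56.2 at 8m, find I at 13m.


I₁d₁² = I₂d₂²
I₂ = I₁ × (d₁/d₂)²
= 56.2 × (8/13)²
= 56.2 × 64/169
= 3596.8/169
≈ 21.2828

21.2828


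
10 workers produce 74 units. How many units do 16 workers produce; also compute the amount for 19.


Direct proportion: y/x = constant
k = 74/10 = 7.4000
y at x=16: k × 16 = 74 × 16 / 10 = 1184/10 = 118.40
y at x=19: k × 19 = 74 × 19 / 10 = 1406/10 = 140.60
= 118.40 and 140.60

118.40 and 140.60


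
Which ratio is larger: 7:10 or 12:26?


7/10 = 0.7000
12/26 = 0.4615
0.7000 > 0.4615, so 7:10 is greater
= 7:10

7:10


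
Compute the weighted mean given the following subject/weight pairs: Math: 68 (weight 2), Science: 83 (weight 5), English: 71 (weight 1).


Numerator = 68×2 + 83×5 + 71×1
= 136 + 415 + 71
= 622
Total weight = 8
Weighted avg = 622/8
= 77.75

77.75


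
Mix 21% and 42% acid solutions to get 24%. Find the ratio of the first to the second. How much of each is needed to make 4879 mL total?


Let x parts of 21% mix with y parts of 42%.
21x + 42y = 24(x + y)
21x + 42y = 24x + 24y
x(21 - 24) = y(24 - 42)
x/y = (42 - 24)/(24 - 21) = 18/3
Simplify: 6:1
Total parts = 7; one part = 4879/7 = 697.00 mL
21% solution: 6×697.00 = 4182.00 mL
42% solution: 1×697.00 = 697.00 mL
= ratio 6:1; 4182.00 mL and 697.00 mL

ratio 6:1; 4182.00 mL and 697.00 mL


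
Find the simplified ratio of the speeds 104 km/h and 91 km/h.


Ratio = 104:91
GCD = 13
Simplified = 8:7
Time ratio (same distance) = 7:8
Speed ratio = 8:7

8:7


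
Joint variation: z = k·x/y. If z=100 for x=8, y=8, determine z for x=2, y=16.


z = k·x/y
Solve for k using the known point: k = z·y/x = 100×8/8 = 800/8 = 100.0000
Now evaluate at x=2, y=16:
z = k × 2 / 16 = (800 × 2) / (8 × 16) = 1600/128
= 12.5000

12.5000


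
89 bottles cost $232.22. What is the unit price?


Unit rate = total / quantity
= 232.22 / 89
= $2.61 per unit

$2.61 per unit


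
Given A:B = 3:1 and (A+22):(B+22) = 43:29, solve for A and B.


Let A = 3k, B = 1k.
(3k + 22) / (1k + 22) = 43/29
Cross-multiply: 29(3k + 22) = 43(1k + 22)
87k + 638 = 43k + 946
87k - 43k = 946 - 638
44k = 308
k = 308/44 = 7
A = 3×7 = 21, B = 1×7 = 7
= A = 21, B = 7

A = 21, B = 7


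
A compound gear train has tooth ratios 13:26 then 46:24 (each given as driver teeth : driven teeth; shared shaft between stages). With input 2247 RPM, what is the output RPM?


Stage 1: RPM_B = RPM_A × t_A/t_B = 2247 × 13/26 = 29211/26 = 1123.50
B and C share a shaft → RPM_C = RPM_B
Stage 2: RPM_D = RPM_C × t_C/t_D = RPM_A × (t_A×t_C)/(t_B×t_D)
Overall ratio = (13×46)/(26×24) = 598/624
RPM_D = 2247 × 598/624 = 1343706/624
≈ 2153.38 RPM

2153.38 RPM


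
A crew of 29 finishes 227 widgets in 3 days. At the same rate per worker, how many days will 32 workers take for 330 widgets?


Days ∝ work / workers, so d₂ = d₁ × (m₁/m₂) × (w₂/w₁)
Workers factor (inverse): 29/32 ≈ 0.9063
Work factor (direct): 330/227 ≈ 1.4537
d₂ = 3 × 29/32 × 330/227 = (3 × 29 × 330) / (32 × 227) = 28710/7264
≈ 3.95 days

3.95 days


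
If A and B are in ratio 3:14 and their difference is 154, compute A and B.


Let A = 3k, B = 14k.
14k - 3k = 154
11k = 154 → k = 154/11 = 14
A = 3×14 = 42, B = 14×14 = 196
= A = 42, B = 196

A = 42, B = 196


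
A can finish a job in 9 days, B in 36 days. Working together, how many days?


Rate of A = 1/9 per day
Rate of B = 1/36 per day
Combined rate = 1/9 + 1/36 = 45/324 ≈ 0.1389 per day
Days = 1 / combined rate = 324/45
= 7.20 days

7.20 days


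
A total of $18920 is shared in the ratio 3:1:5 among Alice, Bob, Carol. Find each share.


Total parts = 3 + 1 + 5 = 9
Alice: 18920 × 3/9 = 6306.67
Bob: 18920 × 1/9 = 2102.22
Carol: 18920 × 5/9 = 10511.11
= Alice: $6306.67, Bob: $2102.22, Carol: $10511.11

Alice: $6306.67, Bob: $2102.22, Carol: $10511.11


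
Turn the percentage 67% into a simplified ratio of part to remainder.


67% means 67 parts out of 100; remainder = 33
Part : remainder = 67:33
GCD = 1
= 67:33

67:33
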